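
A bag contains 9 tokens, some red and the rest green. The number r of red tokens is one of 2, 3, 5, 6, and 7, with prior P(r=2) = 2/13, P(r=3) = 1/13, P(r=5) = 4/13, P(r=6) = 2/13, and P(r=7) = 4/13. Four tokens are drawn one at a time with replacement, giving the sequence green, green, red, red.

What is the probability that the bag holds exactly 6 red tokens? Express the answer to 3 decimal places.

Under each hypothesis, the probability of the observed sequence is: P(data | r = 2) = (7/9)(7/9)(2/9)(2/9) = 0.029873; P(data | r = 3) = (6/9)(6/9)(3/9)(3/9) = 0.049383; P(data | r = 5) = (4/9)(4/9)(5/9)(5/9) = 0.060966; P(data | r = 6) = (3/9)(3/9)(6/9)(6/9) = 0.049383; P(data | r = 7) = (2/9)(2/9)(7/9)(7/9) = 0.029873.
Multiplying each by its prior: 2/13 · 0.029873 = 0.0045959, 1/13 · 0.049383 = 0.0037987, 4/13 · 0.060966 = 0.018759, 2/13 · 0.049383 = 0.0075973, 4/13 · 0.029873 = 0.0091918; with total 0.043943.
Hence P(r = 6 | data) = (0.0075973) / (0.043943) = 0.17289.

0.173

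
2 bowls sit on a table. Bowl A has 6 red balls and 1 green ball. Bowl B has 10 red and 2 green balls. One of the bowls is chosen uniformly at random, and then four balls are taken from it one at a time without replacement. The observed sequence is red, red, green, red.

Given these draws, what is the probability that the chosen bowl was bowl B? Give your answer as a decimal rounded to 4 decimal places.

For each hypothesis, P(data | H) works out to: P(data | bowl A) = (6/7)(5/6)(1/5)(4/4) = 1/7; P(data | bowl B) = (10/12)(9/11)(2/10)(8/9) = 4/33.
Multiplying each by its prior: 1/2 · 1/7 = 1/14, 1/2 · 4/33 = 2/33; with total 61/462.
Hence P(bowl B | data) = (2/33) / (61/462) = 28/61.

0.4590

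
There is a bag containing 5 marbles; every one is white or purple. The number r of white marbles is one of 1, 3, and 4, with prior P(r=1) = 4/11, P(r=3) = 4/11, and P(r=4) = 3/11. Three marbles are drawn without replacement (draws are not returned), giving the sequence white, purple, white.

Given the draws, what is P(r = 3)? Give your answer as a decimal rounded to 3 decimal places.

Under each hypothesis, the probability of the observed sequence is: P(data | r = 1) = (1/5)(4/4)(0/3) = 0; P(data | r = 3) = (3/5)(2/4)(2/3) = 1/5; P(data | r = 4) = (4/5)(1/4)(3/3) = 1/5.
Multiplying each by its prior: 4/11 · 0 = 0, 4/11 · 1/5 = 4/55, 3/11 · 1/5 = 3/55; summing to 7/55.
Hence P(r = 3 | data) = (4/55) / (7/55) = 4/7.

0.571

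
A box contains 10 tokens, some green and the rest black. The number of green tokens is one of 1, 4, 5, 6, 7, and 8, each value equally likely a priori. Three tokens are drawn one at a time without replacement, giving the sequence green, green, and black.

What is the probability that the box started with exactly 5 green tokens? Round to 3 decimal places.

0.189

The likelihood of the observed sequence under each hypothesis: P(data | r = 1) = (1/10)(0/9) = 0; P(data | r = 4) = (4/10)(3/9)(6/8) = 1/10; P(data | r = 5) = (5/10)(4/9)(5/8) = 5/36; P(data | r = 6) = (6/10)(5/9)(4/8) = 1/6; P(data | r = 7) = (7/10)(6/9)(3/8) = 7/40; P(data | r = 8) = (8/10)(7/9)(2/8) = 7/45.
Weighting by the prior gives 1/6 · 0 = 0, 1/6 · 1/10 = 1/60, 1/6 · 5/36 = 5/216, 1/6 · 1/6 = 1/36, 1/6 · 7/40 = 7/240, 1/6 · 7/45 = 7/270; summing to 53/432.
Therefore the posterior P(r = 5 | data) = (5/216) / (53/432) = 10/53.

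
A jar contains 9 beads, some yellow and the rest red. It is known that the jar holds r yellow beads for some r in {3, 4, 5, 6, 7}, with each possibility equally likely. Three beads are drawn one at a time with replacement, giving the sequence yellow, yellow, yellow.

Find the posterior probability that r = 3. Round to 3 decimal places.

For each hypothesis, P(data | H) works out to: P(data | r = 3) = (3/9)(3/9)(3/9) = 0.037037; P(data | r = 4) = (4/9)(4/9)(4/9) = 0.087791; P(data | r = 5) = (5/9)(5/9)(5/9) = 0.17147; P(data | r = 6) = (6/9)(6/9)(6/9) = 0.2963; P(data | r = 7) = (7/9)(7/9)(7/9) = 0.47051.
Multiplying each by its prior: 1/5 · 0.037037 = 0.0074074, 1/5 · 0.087791 = 0.017558, 1/5 · 0.17147 = 0.034294, 1/5 · 0.2963 = 0.059259, 1/5 · 0.47051 = 0.094102; these sum to 0.21262.
Hence P(r = 3 | data) = (0.0074074) / (0.21262) = 0.034839.

0.035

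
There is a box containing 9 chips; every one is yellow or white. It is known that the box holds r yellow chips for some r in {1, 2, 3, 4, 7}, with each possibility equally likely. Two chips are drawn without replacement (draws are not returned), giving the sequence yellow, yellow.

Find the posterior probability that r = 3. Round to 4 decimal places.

0.0968

Under each hypothesis, the probability of the observed sequence is: P(data | r = 1) = (1/9)(0/8) = 0; P(data | r = 2) = (2/9)(1/8) = 1/36; P(data | r = 3) = (3/9)(2/8) = 1/12; P(data | r = 4) = (4/9)(3/8) = 1/6; P(data | r = 7) = (7/9)(6/8) = 7/12.
Weighting by the prior gives 1/5 · 0 = 0, 1/5 · 1/36 = 1/180, 1/5 · 1/12 = 1/60, 1/5 · 1/6 = 1/30, 1/5 · 7/12 = 7/60; summing to 31/180.
Hence P(r = 3 | data) = (1/60) / (31/180) = 3/31.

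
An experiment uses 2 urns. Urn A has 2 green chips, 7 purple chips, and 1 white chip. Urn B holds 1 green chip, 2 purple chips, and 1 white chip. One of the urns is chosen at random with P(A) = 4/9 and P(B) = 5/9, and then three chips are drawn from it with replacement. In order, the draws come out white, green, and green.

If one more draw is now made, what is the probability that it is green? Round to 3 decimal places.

0.242

For each hypothesis, P(data | H) works out to: P(data | urn A) = (1/10)(2/10)(2/10) = 0.004; P(data | urn B) = (1/4)(1/4)(1/4) = 0.015625.
Weighting by the prior gives 4/9 · 0.004 = 0.0017778, 5/9 · 0.015625 = 0.0086806; these sum to 0.010458.
Normalising, the posterior is P(urn A | data) = 0.16999, P(urn B | data) = 0.83001.
The predictive probability is P(green next | data) = (1/5)(0.16999) + (1/4)(0.83001) = 0.2415.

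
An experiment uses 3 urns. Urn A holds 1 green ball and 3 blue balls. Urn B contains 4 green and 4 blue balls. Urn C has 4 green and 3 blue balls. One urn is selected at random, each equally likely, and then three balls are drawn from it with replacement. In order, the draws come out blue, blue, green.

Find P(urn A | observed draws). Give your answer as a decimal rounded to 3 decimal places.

Compute the likelihood of the observed sequence for each case: P(data | urn A) = (3/4)(3/4)(1/4) = 0.14062; P(data | urn B) = (4/8)(4/8)(4/8) = 0.125; P(data | urn C) = (3/7)(3/7)(4/7) = 0.10496.
Weighting by the prior gives 1/3 · 0.14062 = 0.046875, 1/3 · 0.125 = 0.041667, 1/3 · 0.10496 = 0.034985; summing to 0.12353.
Therefore the posterior P(urn A | data) = (0.046875) / (0.12353) = 0.37947.

0.379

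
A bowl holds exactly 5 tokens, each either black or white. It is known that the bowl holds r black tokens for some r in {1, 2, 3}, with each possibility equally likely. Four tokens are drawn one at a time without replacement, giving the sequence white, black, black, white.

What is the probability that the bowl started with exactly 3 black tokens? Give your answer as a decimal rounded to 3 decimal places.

0.500

For each hypothesis, P(data | H) works out to: P(data | r = 1) = (4/5)(1/4)(0/3) = 0; P(data | r = 2) = (3/5)(2/4)(1/3)(2/2) = 1/10; P(data | r = 3) = (2/5)(3/4)(2/3)(1/2) = 1/10.
The prior-weighted likelihoods are 1/3 · 0 = 0, 1/3 · 1/10 = 1/30, 1/3 · 1/10 = 1/30; with total 1/15.
By Bayes' rule, P(r = 3 | data) = (1/30) / (1/15) = 1/2.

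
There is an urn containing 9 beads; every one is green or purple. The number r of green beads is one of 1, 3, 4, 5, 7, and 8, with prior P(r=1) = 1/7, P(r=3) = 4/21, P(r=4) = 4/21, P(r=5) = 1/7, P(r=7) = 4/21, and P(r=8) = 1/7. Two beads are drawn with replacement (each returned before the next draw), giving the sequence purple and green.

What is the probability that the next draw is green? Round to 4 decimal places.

For each hypothesis, P(data | H) works out to: P(data | r = 1) = (8/9)(1/9) = 0.098765; P(data | r = 3) = (6/9)(3/9) = 0.22222; P(data | r = 4) = (5/9)(4/9) = 0.24691; P(data | r = 5) = (4/9)(5/9) = 0.24691; P(data | r = 7) = (2/9)(7/9) = 0.17284; P(data | r = 8) = (1/9)(8/9) = 0.098765.
Multiplying each by its prior: 1/7 · 0.098765 = 0.014109, 4/21 · 0.22222 = 0.042328, 4/21 · 0.24691 = 0.047031, 1/7 · 0.24691 = 0.035273, 4/21 · 0.17284 = 0.032922, 1/7 · 0.098765 = 0.014109; with total 0.18577.
Normalising, the posterior is P(r = 1 | data) = 0.075949, P(r = 3 | data) = 0.22785, P(r = 4 | data) = 0.25316, P(r = 5 | data) = 0.18987, P(r = 7 | data) = 0.17722, P(r = 8 | data) = 0.075949.
So P(green next | data) = Σ P(green next | H) P(H | data) = (1/9)(0.075949) + (1/3)(0.22785) + (4/9)(0.25316) + (5/9)(0.18987) + (7/9)(0.17722) + (8/9)(0.075949) = 0.50774.

0.5077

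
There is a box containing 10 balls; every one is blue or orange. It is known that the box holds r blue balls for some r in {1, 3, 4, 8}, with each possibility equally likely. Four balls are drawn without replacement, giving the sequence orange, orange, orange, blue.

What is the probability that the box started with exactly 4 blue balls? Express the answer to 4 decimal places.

0.2974

The likelihood of the observed sequence under each hypothesis: P(data | r = 1) = (9/10)(8/9)(7/8)(1/7) = 0.1; P(data | r = 3) = (7/10)(6/9)(5/8)(3/7) = 0.125; P(data | r = 4) = (6/10)(5/9)(4/8)(4/7) = 0.095238; P(data | r = 8) = (2/10)(1/9)(0/8) = 0.
The prior-weighted likelihoods are 1/4 · 0.1 = 0.025, 1/4 · 0.125 = 0.03125, 1/4 · 0.095238 = 0.02381, 1/4 · 0 = 0; these sum to 0.08006.
By Bayes' rule, P(r = 4 | data) = (0.02381) / (0.08006) = 0.2974.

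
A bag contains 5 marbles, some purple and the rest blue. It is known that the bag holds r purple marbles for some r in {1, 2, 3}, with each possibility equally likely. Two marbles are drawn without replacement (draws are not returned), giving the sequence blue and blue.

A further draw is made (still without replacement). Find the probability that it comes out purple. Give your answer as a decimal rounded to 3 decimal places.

0.500

The likelihood of the observed sequence under each hypothesis: P(data | r = 1) = (4/5)(3/4) = 3/5; P(data | r = 2) = (3/5)(2/4) = 3/10; P(data | r = 3) = (2/5)(1/4) = 1/10.
Weighting by the prior gives 1/3 · 3/5 = 1/5, 1/3 · 3/10 = 1/10, 1/3 · 1/10 = 1/30; with total 1/3.
Dividing through by the total gives posterior P(r = 1 | data) = 3/5, P(r = 2 | data) = 3/10, P(r = 3 | data) = 1/10.
The predictive probability is P(purple next | data) = (1/3)(3/5) + (2/3)(3/10) + (1)(1/10) = 1/2.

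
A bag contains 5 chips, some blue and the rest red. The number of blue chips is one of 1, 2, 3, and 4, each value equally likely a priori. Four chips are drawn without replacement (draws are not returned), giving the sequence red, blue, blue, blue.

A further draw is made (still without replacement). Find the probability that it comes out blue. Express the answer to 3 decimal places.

For each hypothesis, P(data | H) works out to: P(data | r = 1) = (4/5)(1/4)(0/3) = 0; P(data | r = 2) = (3/5)(2/4)(1/3)(0/2) = 0; P(data | r = 3) = (2/5)(3/4)(2/3)(1/2) = 1/10; P(data | r = 4) = (1/5)(4/4)(3/3)(2/2) = 1/5.
Multiplying each by its prior: 1/4 · 0 = 0, 1/4 · 0 = 0, 1/4 · 1/10 = 1/40, 1/4 · 1/5 = 1/20; with total 3/40.
Normalising, the posterior is P(r = 1 | data) = 0, P(r = 2 | data) = 0, P(r = 3 | data) = 1/3, P(r = 4 | data) = 2/3.
Averaging over the posterior, P(blue next | data) = (0)(1/3) + (1)(2/3) = 2/3.

0.667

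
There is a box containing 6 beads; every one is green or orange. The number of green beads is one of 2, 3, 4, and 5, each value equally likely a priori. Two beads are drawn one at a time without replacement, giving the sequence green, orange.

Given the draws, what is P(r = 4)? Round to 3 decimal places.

Under each hypothesis, the probability of the observed sequence is: P(data | r = 2) = (2/6)(4/5) = 4/15; P(data | r = 3) = (3/6)(3/5) = 3/10; P(data | r = 4) = (4/6)(2/5) = 4/15; P(data | r = 5) = (5/6)(1/5) = 1/6.
Weighting by the prior gives 1/4 · 4/15 = 1/15, 1/4 · 3/10 = 3/40, 1/4 · 4/15 = 1/15, 1/4 · 1/6 = 1/24; summing to 1/4.
Therefore the posterior P(r = 4 | data) = (1/15) / (1/4) = 4/15.

0.267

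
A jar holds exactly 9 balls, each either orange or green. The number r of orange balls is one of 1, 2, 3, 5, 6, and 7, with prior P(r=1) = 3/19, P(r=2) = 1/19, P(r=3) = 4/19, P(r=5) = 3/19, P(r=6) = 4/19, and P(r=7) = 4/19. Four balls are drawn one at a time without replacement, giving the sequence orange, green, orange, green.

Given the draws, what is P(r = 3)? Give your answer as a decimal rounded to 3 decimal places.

0.279

The likelihood of the observed sequence under each hypothesis: P(data | r = 1) = (1/9)(8/8)(0/7) = 0; P(data | r = 2) = (2/9)(7/8)(1/7)(6/6) = 0.027778; P(data | r = 3) = (3/9)(6/8)(2/7)(5/6) = 0.059524; P(data | r = 5) = (5/9)(4/8)(4/7)(3/6) = 0.079365; P(data | r = 6) = (6/9)(3/8)(5/7)(2/6) = 0.059524; P(data | r = 7) = (7/9)(2/8)(6/7)(1/6) = 0.027778.
Weighting by the prior gives 3/19 · 0 = 0, 1/19 · 0.027778 = 0.001462, 4/19 · 0.059524 = 0.012531, 3/19 · 0.079365 = 0.012531, 4/19 · 0.059524 = 0.012531, 4/19 · 0.027778 = 0.005848; these sum to 0.044904.
Therefore the posterior P(r = 3 | data) = (0.012531) / (0.044904) = 0.27907.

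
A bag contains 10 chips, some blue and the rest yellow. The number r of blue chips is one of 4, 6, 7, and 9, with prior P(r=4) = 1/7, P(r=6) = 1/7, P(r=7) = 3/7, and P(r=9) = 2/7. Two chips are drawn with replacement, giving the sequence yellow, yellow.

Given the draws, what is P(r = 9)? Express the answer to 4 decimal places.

The likelihood of the observed sequence under each hypothesis: P(data | r = 4) = (6/10)(6/10) = 9/25; P(data | r = 6) = (4/10)(4/10) = 4/25; P(data | r = 7) = (3/10)(3/10) = 9/100; P(data | r = 9) = (1/10)(1/10) = 1/100.
Multiplying each by its prior: 1/7 · 9/25 = 9/175, 1/7 · 4/25 = 4/175, 3/7 · 9/100 = 27/700, 2/7 · 1/100 = 1/350; these sum to 81/700.
Therefore the posterior P(r = 9 | data) = (1/350) / (81/700) = 2/81.

0.0247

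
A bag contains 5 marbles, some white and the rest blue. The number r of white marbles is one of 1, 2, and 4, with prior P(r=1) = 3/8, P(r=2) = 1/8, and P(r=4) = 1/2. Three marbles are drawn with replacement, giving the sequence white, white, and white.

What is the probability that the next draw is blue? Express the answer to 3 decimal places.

Under each hypothesis, the probability of the observed sequence is: P(data | r = 1) = (1/5)(1/5)(1/5) = 1/125; P(data | r = 2) = (2/5)(2/5)(2/5) = 8/125; P(data | r = 4) = (4/5)(4/5)(4/5) = 64/125.
The prior-weighted likelihoods are 3/8 · 1/125 = 3/1000, 1/8 · 8/125 = 1/125, 1/2 · 64/125 = 32/125; summing to 267/1000.
Normalising, the posterior is P(r = 1 | data) = 0.011236, P(r = 2 | data) = 0.029963, P(r = 4 | data) = 0.9588.
The predictive probability is P(blue next | data) = (4/5)(0.011236) + (3/5)(0.029963) + (1/5)(0.9588) = 0.21873.

0.219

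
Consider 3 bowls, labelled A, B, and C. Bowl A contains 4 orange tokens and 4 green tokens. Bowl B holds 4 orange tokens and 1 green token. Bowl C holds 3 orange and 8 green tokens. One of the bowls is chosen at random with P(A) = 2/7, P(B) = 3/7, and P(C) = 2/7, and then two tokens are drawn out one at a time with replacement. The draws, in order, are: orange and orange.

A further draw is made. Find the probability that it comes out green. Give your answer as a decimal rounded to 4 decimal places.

0.2889

For each hypothesis, P(data | H) works out to: P(data | bowl A) = (4/8)(4/8) = 0.25; P(data | bowl B) = (4/5)(4/5) = 0.64; P(data | bowl C) = (3/11)(3/11) = 0.07438.
The prior-weighted likelihoods are 2/7 · 0.25 = 0.071429, 3/7 · 0.64 = 0.27429, 2/7 · 0.07438 = 0.021251; summing to 0.36697.
Normalising, the posterior is P(bowl A | data) = 0.19465, P(bowl B | data) = 0.74744, P(bowl C | data) = 0.057911.
Averaging over the posterior, P(green next | data) = (1/2)(0.19465) + (1/5)(0.74744) + (8/11)(0.057911) = 0.28893.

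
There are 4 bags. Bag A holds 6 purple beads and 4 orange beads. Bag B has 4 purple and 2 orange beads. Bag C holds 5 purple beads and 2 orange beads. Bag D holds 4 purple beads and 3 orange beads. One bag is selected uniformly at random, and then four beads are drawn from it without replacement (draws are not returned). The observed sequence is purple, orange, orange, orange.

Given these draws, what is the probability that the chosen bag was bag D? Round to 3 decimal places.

Under each hypothesis, the probability of the observed sequence is: P(data | bag A) = (6/10)(4/9)(3/8)(2/7) = 1/35; P(data | bag B) = (4/6)(2/5)(1/4)(0/3) = 0; P(data | bag C) = (5/7)(2/6)(1/5)(0/4) = 0; P(data | bag D) = (4/7)(3/6)(2/5)(1/4) = 1/35.
The prior-weighted likelihoods are 1/4 · 1/35 = 1/140, 1/4 · 0 = 0, 1/4 · 0 = 0, 1/4 · 1/35 = 1/140; with total 1/70.
Therefore the posterior P(bag D | data) = (1/140) / (1/70) = 1/2.

0.500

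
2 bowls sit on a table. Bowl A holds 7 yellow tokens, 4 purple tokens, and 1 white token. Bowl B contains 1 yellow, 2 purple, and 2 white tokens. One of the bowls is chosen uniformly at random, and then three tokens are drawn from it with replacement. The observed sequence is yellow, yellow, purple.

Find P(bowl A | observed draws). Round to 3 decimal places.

For each hypothesis, P(data | H) works out to: P(data | bowl A) = (7/12)(7/12)(4/12) = 0.11343; P(data | bowl B) = (1/5)(1/5)(2/5) = 0.016.
The prior-weighted likelihoods are 1/2 · 0.11343 = 0.056713, 1/2 · 0.016 = 0.008; these sum to 0.064713.
So P(bowl A | data) = (0.056713) / (0.064713) = 0.87638.

0.876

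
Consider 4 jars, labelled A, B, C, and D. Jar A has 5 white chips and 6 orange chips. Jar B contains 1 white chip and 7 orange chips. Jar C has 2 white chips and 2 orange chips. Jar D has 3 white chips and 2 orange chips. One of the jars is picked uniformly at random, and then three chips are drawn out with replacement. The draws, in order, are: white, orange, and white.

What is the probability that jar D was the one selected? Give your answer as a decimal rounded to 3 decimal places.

Under each hypothesis, the probability of the observed sequence is: P(data | jar A) = (5/11)(6/11)(5/11) = 0.1127; P(data | jar B) = (1/8)(7/8)(1/8) = 0.013672; P(data | jar C) = (2/4)(2/4)(2/4) = 0.125; P(data | jar D) = (3/5)(2/5)(3/5) = 0.144.
The prior-weighted likelihoods are 1/4 · 0.1127 = 0.028174, 1/4 · 0.013672 = 0.003418, 1/4 · 0.125 = 0.03125, 1/4 · 0.144 = 0.036; with total 0.098842.
Hence P(jar D | data) = (0.036) / (0.098842) = 0.36422.

0.364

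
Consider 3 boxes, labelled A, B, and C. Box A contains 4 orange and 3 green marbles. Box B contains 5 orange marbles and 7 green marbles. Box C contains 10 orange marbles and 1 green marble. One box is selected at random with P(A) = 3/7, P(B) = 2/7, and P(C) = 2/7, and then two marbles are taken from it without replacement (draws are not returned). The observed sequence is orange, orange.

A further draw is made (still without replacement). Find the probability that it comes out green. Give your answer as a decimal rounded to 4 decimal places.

The likelihood of the observed sequence under each hypothesis: P(data | box A) = (4/7)(3/6) = 0.28571; P(data | box B) = (5/12)(4/11) = 0.15152; P(data | box C) = (10/11)(9/10) = 0.81818.
Multiplying each by its prior: 3/7 · 0.28571 = 0.12245, 2/7 · 0.15152 = 0.04329, 2/7 · 0.81818 = 0.23377; summing to 0.39951.
The posterior is then P(box A | data) = 0.3065, P(box B | data) = 0.10836, P(box C | data) = 0.58514.
The predictive probability is P(green next | data) = (3/5)(0.3065) + (7/10)(0.10836) + (1/9)(0.58514) = 0.32477.

0.3248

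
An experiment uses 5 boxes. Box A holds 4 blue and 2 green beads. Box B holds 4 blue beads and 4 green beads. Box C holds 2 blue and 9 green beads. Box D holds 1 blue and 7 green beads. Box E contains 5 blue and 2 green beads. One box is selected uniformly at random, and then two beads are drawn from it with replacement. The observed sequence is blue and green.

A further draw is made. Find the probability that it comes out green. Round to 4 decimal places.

Compute the likelihood of the observed sequence for each case: P(data | box A) = (4/6)(2/6) = 0.22222; P(data | box B) = (4/8)(4/8) = 0.25; P(data | box C) = (2/11)(9/11) = 0.14876; P(data | box D) = (1/8)(7/8) = 0.10938; P(data | box E) = (5/7)(2/7) = 0.20408.
The prior-weighted likelihoods are 1/5 · 0.22222 = 0.044444, 1/5 · 0.25 = 0.05, 1/5 · 0.14876 = 0.029752, 1/5 · 0.10938 = 0.021875, 1/5 · 0.20408 = 0.040816; with total 0.18689.
Dividing through by the total gives posterior P(box A | data) = 0.23781, P(box B | data) = 0.26754, P(box C | data) = 0.1592, P(box D | data) = 0.11705, P(box E | data) = 0.2184.
The predictive probability is P(green next | data) = (1/3)(0.23781) + (1/2)(0.26754) + (9/11)(0.1592) + (7/8)(0.11705) + (2/7)(0.2184) = 0.50811.

0.5081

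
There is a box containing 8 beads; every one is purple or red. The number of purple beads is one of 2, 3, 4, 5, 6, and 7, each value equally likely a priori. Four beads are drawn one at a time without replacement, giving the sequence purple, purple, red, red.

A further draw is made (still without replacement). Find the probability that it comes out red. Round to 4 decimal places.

0.5000

Under each hypothesis, the probability of the observed sequence is: P(data | r = 2) = (2/8)(1/7)(6/6)(5/5) = 1/28; P(data | r = 3) = (3/8)(2/7)(5/6)(4/5) = 1/14; P(data | r = 4) = (4/8)(3/7)(4/6)(3/5) = 3/35; P(data | r = 5) = (5/8)(4/7)(3/6)(2/5) = 1/14; P(data | r = 6) = (6/8)(5/7)(2/6)(1/5) = 1/28; P(data | r = 7) = (7/8)(6/7)(1/6)(0/5) = 0.
Weighting by the prior gives 1/6 · 1/28 = 1/168, 1/6 · 1/14 = 1/84, 1/6 · 3/35 = 1/70, 1/6 · 1/14 = 1/84, 1/6 · 1/28 = 1/168, 1/6 · 0 = 0; summing to 1/20.
Normalising, the posterior is P(r = 2 | data) = 5/42, P(r = 3 | data) = 5/21, P(r = 4 | data) = 2/7, P(r = 5 | data) = 5/21, P(r = 6 | data) = 5/42, P(r = 7 | data) = 0.
Averaging over the posterior, P(red next | data) = (1)(5/42) + (3/4)(5/21) + (1/2)(2/7) + (1/4)(5/21) + (0)(5/42) = 1/2.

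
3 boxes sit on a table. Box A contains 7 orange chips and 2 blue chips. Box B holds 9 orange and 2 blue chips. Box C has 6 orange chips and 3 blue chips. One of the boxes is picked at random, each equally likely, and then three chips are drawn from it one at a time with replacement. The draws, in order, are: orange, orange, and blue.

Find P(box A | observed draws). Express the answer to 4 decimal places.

0.3325

Compute the likelihood of the observed sequence for each case: P(data | box A) = (7/9)(7/9)(2/9) = 0.13443; P(data | box B) = (9/11)(9/11)(2/11) = 0.12171; P(data | box C) = (6/9)(6/9)(3/9) = 0.14815.
Weighting by the prior gives 1/3 · 0.13443 = 0.04481, 1/3 · 0.12171 = 0.040571, 1/3 · 0.14815 = 0.049383; summing to 0.13476.
Therefore the posterior P(box A | data) = (0.04481) / (0.13476) = 0.33251.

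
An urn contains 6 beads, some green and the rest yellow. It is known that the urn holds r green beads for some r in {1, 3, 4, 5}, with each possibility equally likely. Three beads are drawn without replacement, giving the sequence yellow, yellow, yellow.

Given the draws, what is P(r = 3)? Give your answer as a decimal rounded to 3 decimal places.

0.091

For each hypothesis, P(data | H) works out to: P(data | r = 1) = (5/6)(4/5)(3/4) = 1/2; P(data | r = 3) = (3/6)(2/5)(1/4) = 1/20; P(data | r = 4) = (2/6)(1/5)(0/4) = 0; P(data | r = 5) = (1/6)(0/5) = 0.
Multiplying each by its prior: 1/4 · 1/2 = 1/8, 1/4 · 1/20 = 1/80, 1/4 · 0 = 0, 1/4 · 0 = 0; summing to 11/80.
So P(r = 3 | data) = (1/80) / (11/80) = 1/11.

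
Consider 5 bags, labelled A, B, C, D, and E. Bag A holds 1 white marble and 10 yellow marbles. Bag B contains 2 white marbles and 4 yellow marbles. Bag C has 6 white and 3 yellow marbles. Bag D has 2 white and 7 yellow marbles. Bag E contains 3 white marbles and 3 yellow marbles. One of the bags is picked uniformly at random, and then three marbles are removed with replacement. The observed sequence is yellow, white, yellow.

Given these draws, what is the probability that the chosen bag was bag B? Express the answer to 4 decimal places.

0.2661

Compute the likelihood of the observed sequence for each case: P(data | bag A) = (10/11)(1/11)(10/11) = 0.075131; P(data | bag B) = (4/6)(2/6)(4/6) = 0.14815; P(data | bag C) = (3/9)(6/9)(3/9) = 0.074074; P(data | bag D) = (7/9)(2/9)(7/9) = 0.13443; P(data | bag E) = (3/6)(3/6)(3/6) = 0.125.
The prior-weighted likelihoods are 1/5 · 0.075131 = 0.015026, 1/5 · 0.14815 = 0.02963, 1/5 · 0.074074 = 0.014815, 1/5 · 0.13443 = 0.026886, 1/5 · 0.125 = 0.025; with total 0.11136.
Hence P(bag B | data) = (0.02963) / (0.11136) = 0.26608.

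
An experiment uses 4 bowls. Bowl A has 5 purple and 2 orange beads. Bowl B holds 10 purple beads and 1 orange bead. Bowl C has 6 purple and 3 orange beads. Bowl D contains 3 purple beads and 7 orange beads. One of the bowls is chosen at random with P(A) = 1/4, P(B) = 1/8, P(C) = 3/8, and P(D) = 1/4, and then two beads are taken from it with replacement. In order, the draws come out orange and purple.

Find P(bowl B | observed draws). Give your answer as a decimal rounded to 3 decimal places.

For each hypothesis, P(data | H) works out to: P(data | bowl A) = (2/7)(5/7) = 0.20408; P(data | bowl B) = (1/11)(10/11) = 0.082645; P(data | bowl C) = (3/9)(6/9) = 0.22222; P(data | bowl D) = (7/10)(3/10) = 0.21.
Multiplying each by its prior: 1/4 · 0.20408 = 0.05102, 1/8 · 0.082645 = 0.010331, 3/8 · 0.22222 = 0.083333, 1/4 · 0.21 = 0.0525; these sum to 0.19718.
Therefore the posterior P(bowl B | data) = (0.010331) / (0.19718) = 0.05239.

0.052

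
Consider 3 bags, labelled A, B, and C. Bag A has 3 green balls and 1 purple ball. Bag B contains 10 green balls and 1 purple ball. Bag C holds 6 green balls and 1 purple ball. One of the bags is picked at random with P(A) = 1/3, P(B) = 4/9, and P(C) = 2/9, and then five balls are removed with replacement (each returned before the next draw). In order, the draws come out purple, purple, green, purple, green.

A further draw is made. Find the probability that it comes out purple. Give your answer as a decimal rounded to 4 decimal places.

0.2242

Under each hypothesis, the probability of the observed sequence is: P(data | bag A) = (1/4)(1/4)(3/4)(1/4)(3/4) = 0.0087891; P(data | bag B) = (1/11)(1/11)(10/11)(1/11)(10/11) = 0.00062092; P(data | bag C) = (1/7)(1/7)(6/7)(1/7)(6/7) = 0.002142.
The prior-weighted likelihoods are 1/3 · 0.0087891 = 0.0029297, 4/9 · 0.00062092 = 0.00027597, 2/9 · 0.002142 = 0.00047599; with total 0.0036816.
Dividing through by the total gives posterior P(bag A | data) = 0.79576, P(bag B | data) = 0.074957, P(bag C | data) = 0.12929.
Averaging over the posterior, P(purple next | data) = (1/4)(0.79576) + (1/11)(0.074957) + (1/7)(0.12929) = 0.22422.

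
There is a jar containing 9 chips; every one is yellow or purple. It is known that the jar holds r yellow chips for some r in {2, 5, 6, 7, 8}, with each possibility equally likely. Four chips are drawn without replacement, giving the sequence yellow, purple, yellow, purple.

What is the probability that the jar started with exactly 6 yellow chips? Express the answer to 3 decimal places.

Under each hypothesis, the probability of the observed sequence is: P(data | r = 2) = (2/9)(7/8)(1/7)(6/6) = 1/36; P(data | r = 5) = (5/9)(4/8)(4/7)(3/6) = 5/63; P(data | r = 6) = (6/9)(3/8)(5/7)(2/6) = 5/84; P(data | r = 7) = (7/9)(2/8)(6/7)(1/6) = 1/36; P(data | r = 8) = (8/9)(1/8)(7/7)(0/6) = 0.
Multiplying each by its prior: 1/5 · 1/36 = 1/180, 1/5 · 5/63 = 1/63, 1/5 · 5/84 = 1/84, 1/5 · 1/36 = 1/180, 1/5 · 0 = 0; summing to 7/180.
Hence P(r = 6 | data) = (1/84) / (7/180) = 15/49.

0.306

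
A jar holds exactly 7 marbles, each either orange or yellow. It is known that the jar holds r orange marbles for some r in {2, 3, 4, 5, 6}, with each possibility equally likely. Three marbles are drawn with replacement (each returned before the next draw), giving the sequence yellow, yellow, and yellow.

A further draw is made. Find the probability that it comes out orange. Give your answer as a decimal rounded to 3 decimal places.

0.378

For each hypothesis, P(data | H) works out to: P(data | r = 2) = (5/7)(5/7)(5/7) = 0.36443; P(data | r = 3) = (4/7)(4/7)(4/7) = 0.18659; P(data | r = 4) = (3/7)(3/7)(3/7) = 0.078717; P(data | r = 5) = (2/7)(2/7)(2/7) = 0.023324; P(data | r = 6) = (1/7)(1/7)(1/7) = 0.0029155.
Weighting by the prior gives 1/5 · 0.36443 = 0.072886, 1/5 · 0.18659 = 0.037318, 1/5 · 0.078717 = 0.015743, 1/5 · 0.023324 = 0.0046647, 1/5 · 0.0029155 = 0.00058309; these sum to 0.1312.
Normalising, the posterior is P(r = 2 | data) = 0.55556, P(r = 3 | data) = 0.28444, P(r = 4 | data) = 0.12, P(r = 5 | data) = 0.035556, P(r = 6 | data) = 0.0044444.
So P(orange next | data) = Σ P(orange next | H) P(H | data) = (2/7)(0.55556) + (3/7)(0.28444) + (4/7)(0.12) + (5/7)(0.035556) + (6/7)(0.0044444) = 0.37841.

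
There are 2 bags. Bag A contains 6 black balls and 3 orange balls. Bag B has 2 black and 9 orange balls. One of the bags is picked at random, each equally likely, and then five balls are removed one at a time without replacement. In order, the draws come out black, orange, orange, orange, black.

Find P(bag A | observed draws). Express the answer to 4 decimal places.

0.3957

The likelihood of the observed sequence under each hypothesis: P(data | bag A) = (6/9)(3/8)(2/7)(1/6)(5/5) = 0.011905; P(data | bag B) = (2/11)(9/10)(8/9)(7/8)(1/7) = 0.018182.
Weighting by the prior gives 1/2 · 0.011905 = 0.0059524, 1/2 · 0.018182 = 0.0090909; these sum to 0.015043.
By Bayes' rule, P(bag A | data) = (0.0059524) / (0.015043) = 0.39568.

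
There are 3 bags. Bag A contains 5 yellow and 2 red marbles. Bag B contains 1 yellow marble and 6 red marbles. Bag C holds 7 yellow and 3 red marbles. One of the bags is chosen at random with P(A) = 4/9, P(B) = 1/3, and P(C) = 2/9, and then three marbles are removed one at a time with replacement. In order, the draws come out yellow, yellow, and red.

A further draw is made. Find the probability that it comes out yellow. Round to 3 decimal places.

The likelihood of the observed sequence under each hypothesis: P(data | bag A) = (5/7)(5/7)(2/7) = 0.14577; P(data | bag B) = (1/7)(1/7)(6/7) = 0.017493; P(data | bag C) = (7/10)(7/10)(3/10) = 0.147.
Weighting by the prior gives 4/9 · 0.14577 = 0.064788, 1/3 · 0.017493 = 0.0058309, 2/9 · 0.147 = 0.032667; summing to 0.10329.
Normalising, the posterior is P(bag A | data) = 0.62727, P(bag B | data) = 0.056454, P(bag C | data) = 0.31628.
Averaging over the posterior, P(yellow next | data) = (5/7)(0.62727) + (1/7)(0.056454) + (7/10)(0.31628) = 0.67751.

0.678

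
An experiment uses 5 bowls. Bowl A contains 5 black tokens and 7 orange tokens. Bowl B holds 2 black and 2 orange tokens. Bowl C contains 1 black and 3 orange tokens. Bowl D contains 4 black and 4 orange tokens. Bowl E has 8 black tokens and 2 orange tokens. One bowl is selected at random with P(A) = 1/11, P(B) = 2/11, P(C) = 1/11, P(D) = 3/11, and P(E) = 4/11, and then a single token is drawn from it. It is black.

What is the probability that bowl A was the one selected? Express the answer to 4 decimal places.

The likelihood of this draw under each hypothesis: P(data | bowl A) = (5/12) = 5/12; P(data | bowl B) = (2/4) = 1/2; P(data | bowl C) = (1/4) = 1/4; P(data | bowl D) = (4/8) = 1/2; P(data | bowl E) = (8/10) = 4/5.
Weighting by the prior gives 1/11 · 5/12 = 5/132, 2/11 · 1/2 = 1/11, 1/11 · 1/4 = 1/44, 3/11 · 1/2 = 3/22, 4/11 · 4/5 = 16/55; these sum to 191/330.
So P(bowl A | data) = (5/132) / (191/330) = 25/382.

0.0654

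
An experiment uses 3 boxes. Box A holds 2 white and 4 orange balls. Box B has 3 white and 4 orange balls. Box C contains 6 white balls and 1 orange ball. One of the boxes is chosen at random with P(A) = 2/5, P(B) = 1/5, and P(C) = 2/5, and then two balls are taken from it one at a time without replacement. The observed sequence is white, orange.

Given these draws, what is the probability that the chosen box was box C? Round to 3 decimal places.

The likelihood of the observed sequence under each hypothesis: P(data | box A) = (2/6)(4/5) = 4/15; P(data | box B) = (3/7)(4/6) = 2/7; P(data | box C) = (6/7)(1/6) = 1/7.
Multiplying each by its prior: 2/5 · 4/15 = 8/75, 1/5 · 2/7 = 2/35, 2/5 · 1/7 = 2/35; summing to 116/525.
By Bayes' rule, P(box C | data) = (2/35) / (116/525) = 15/58.

0.259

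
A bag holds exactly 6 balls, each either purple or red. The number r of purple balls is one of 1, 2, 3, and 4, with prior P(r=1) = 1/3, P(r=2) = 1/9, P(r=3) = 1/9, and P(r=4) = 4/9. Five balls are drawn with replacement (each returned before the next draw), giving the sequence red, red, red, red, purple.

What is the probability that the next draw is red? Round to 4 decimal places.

0.7313

Compute the likelihood of the observed sequence for each case: P(data | r = 1) = (5/6)(5/6)(5/6)(5/6)(1/6) = 0.080376; P(data | r = 2) = (4/6)(4/6)(4/6)(4/6)(2/6) = 0.065844; P(data | r = 3) = (3/6)(3/6)(3/6)(3/6)(3/6) = 0.03125; P(data | r = 4) = (2/6)(2/6)(2/6)(2/6)(4/6) = 0.0082305.
The prior-weighted likelihoods are 1/3 · 0.080376 = 0.026792, 1/9 · 0.065844 = 0.007316, 1/9 · 0.03125 = 0.0034722, 4/9 · 0.0082305 = 0.003658; these sum to 0.041238.
Normalising, the posterior is P(r = 1 | data) = 0.64969, P(r = 2 | data) = 0.17741, P(r = 3 | data) = 0.0842, P(r = 4 | data) = 0.088704.
The predictive probability is P(red next | data) = (5/6)(0.64969) + (2/3)(0.17741) + (1/2)(0.0842) + (1/3)(0.088704) = 0.73135.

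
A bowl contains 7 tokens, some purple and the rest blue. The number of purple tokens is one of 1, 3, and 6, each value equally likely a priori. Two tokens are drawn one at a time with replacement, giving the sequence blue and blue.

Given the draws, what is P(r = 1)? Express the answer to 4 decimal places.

0.6792

The likelihood of the observed sequence under each hypothesis: P(data | r = 1) = (6/7)(6/7) = 36/49; P(data | r = 3) = (4/7)(4/7) = 16/49; P(data | r = 6) = (1/7)(1/7) = 1/49.
Weighting by the prior gives 1/3 · 36/49 = 12/49, 1/3 · 16/49 = 16/147, 1/3 · 1/49 = 1/147; these sum to 53/147.
Therefore the posterior P(r = 1 | data) = (12/49) / (53/147) = 36/53.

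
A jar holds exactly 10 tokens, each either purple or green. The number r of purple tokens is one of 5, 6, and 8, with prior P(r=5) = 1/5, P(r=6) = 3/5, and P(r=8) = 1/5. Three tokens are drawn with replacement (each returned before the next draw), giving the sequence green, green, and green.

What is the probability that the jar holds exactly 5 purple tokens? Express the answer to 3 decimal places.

0.385

The likelihood of the observed sequence under each hypothesis: P(data | r = 5) = (5/10)(5/10)(5/10) = 1/8; P(data | r = 6) = (4/10)(4/10)(4/10) = 8/125; P(data | r = 8) = (2/10)(2/10)(2/10) = 1/125.
Multiplying each by its prior: 1/5 · 1/8 = 1/40, 3/5 · 8/125 = 24/625, 1/5 · 1/125 = 1/625; with total 13/200.
So P(r = 5 | data) = (1/40) / (13/200) = 5/13.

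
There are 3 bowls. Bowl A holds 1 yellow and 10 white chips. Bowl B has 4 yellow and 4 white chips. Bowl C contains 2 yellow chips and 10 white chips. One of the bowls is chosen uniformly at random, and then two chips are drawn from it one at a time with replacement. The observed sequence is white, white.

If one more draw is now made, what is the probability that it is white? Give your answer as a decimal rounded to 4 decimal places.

Compute the likelihood of the observed sequence for each case: P(data | bowl A) = (10/11)(10/11) = 0.82645; P(data | bowl B) = (4/8)(4/8) = 0.25; P(data | bowl C) = (10/12)(10/12) = 0.69444.
Weighting by the prior gives 1/3 · 0.82645 = 0.27548, 1/3 · 0.25 = 0.083333, 1/3 · 0.69444 = 0.23148; with total 0.5903.
Dividing through by the total gives posterior P(bowl A | data) = 0.46668, P(bowl B | data) = 0.14117, P(bowl C | data) = 0.39214.
So P(white next | data) = Σ P(white next | H) P(H | data) = (10/11)(0.46668) + (1/2)(0.14117) + (5/6)(0.39214) = 0.82163.

0.8216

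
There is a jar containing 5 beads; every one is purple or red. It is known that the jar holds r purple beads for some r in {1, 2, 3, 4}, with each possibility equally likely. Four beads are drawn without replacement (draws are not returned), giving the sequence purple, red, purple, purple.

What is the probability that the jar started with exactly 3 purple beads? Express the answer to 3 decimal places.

0.333

The likelihood of the observed sequence under each hypothesis: P(data | r = 1) = (1/5)(4/4)(0/3) = 0; P(data | r = 2) = (2/5)(3/4)(1/3)(0/2) = 0; P(data | r = 3) = (3/5)(2/4)(2/3)(1/2) = 1/10; P(data | r = 4) = (4/5)(1/4)(3/3)(2/2) = 1/5.
Weighting by the prior gives 1/4 · 0 = 0, 1/4 · 0 = 0, 1/4 · 1/10 = 1/40, 1/4 · 1/5 = 1/20; these sum to 3/40.
By Bayes' rule, P(r = 3 | data) = (1/40) / (3/40) = 1/3.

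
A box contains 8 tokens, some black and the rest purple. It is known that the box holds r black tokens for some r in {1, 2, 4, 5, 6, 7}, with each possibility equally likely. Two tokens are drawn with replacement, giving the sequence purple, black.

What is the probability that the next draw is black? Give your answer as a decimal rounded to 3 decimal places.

The likelihood of the observed sequence under each hypothesis: P(data | r = 1) = (7/8)(1/8) = 7/64; P(data | r = 2) = (6/8)(2/8) = 3/16; P(data | r = 4) = (4/8)(4/8) = 1/4; P(data | r = 5) = (3/8)(5/8) = 15/64; P(data | r = 6) = (2/8)(6/8) = 3/16; P(data | r = 7) = (1/8)(7/8) = 7/64.
The prior-weighted likelihoods are 1/6 · 7/64 = 7/384, 1/6 · 3/16 = 1/32, 1/6 · 1/4 = 1/24, 1/6 · 15/64 = 5/128, 1/6 · 3/16 = 1/32, 1/6 · 7/64 = 7/384; with total 23/128.
Normalising, the posterior is P(r = 1 | data) = 7/69, P(r = 2 | data) = 4/23, P(r = 4 | data) = 16/69, P(r = 5 | data) = 5/23, P(r = 6 | data) = 4/23, P(r = 7 | data) = 7/69.
The predictive probability is P(black next | data) = (1/8)(7/69) + (1/4)(4/23) + (1/2)(16/69) + (5/8)(5/23) + (3/4)(4/23) + (7/8)(7/69) = 97/184.

0.527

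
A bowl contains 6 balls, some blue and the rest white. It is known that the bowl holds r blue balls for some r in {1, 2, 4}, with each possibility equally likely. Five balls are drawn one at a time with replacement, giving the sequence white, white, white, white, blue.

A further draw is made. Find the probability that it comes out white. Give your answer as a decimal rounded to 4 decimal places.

0.7356

The likelihood of the observed sequence under each hypothesis: P(data | r = 1) = (5/6)(5/6)(5/6)(5/6)(1/6) = 0.080376; P(data | r = 2) = (4/6)(4/6)(4/6)(4/6)(2/6) = 0.065844; P(data | r = 4) = (2/6)(2/6)(2/6)(2/6)(4/6) = 0.0082305.
Weighting by the prior gives 1/3 · 0.080376 = 0.026792, 1/3 · 0.065844 = 0.021948, 1/3 · 0.0082305 = 0.0027435; these sum to 0.051483.
Dividing through by the total gives posterior P(r = 1 | data) = 0.5204, P(r = 2 | data) = 0.42631, P(r = 4 | data) = 0.053289.
The predictive probability is P(white next | data) = (5/6)(0.5204) + (2/3)(0.42631) + (1/3)(0.053289) = 0.73564.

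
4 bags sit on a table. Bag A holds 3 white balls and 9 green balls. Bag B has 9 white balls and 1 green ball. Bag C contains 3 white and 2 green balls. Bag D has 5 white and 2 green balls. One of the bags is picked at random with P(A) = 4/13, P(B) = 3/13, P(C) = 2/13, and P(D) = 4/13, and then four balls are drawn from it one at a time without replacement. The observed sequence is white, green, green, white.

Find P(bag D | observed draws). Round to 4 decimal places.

For each hypothesis, P(data | H) works out to: P(data | bag A) = (3/12)(9/11)(8/10)(2/9) = 0.036364; P(data | bag B) = (9/10)(1/9)(0/8) = 0; P(data | bag C) = (3/5)(2/4)(1/3)(2/2) = 0.1; P(data | bag D) = (5/7)(2/6)(1/5)(4/4) = 0.047619.
Multiplying each by its prior: 4/13 · 0.036364 = 0.011189, 3/13 · 0 = 0, 2/13 · 0.1 = 0.015385, 4/13 · 0.047619 = 0.014652; with total 0.041225.
Therefore the posterior P(bag D | data) = (0.014652) / (0.041225) = 0.35541.

0.3554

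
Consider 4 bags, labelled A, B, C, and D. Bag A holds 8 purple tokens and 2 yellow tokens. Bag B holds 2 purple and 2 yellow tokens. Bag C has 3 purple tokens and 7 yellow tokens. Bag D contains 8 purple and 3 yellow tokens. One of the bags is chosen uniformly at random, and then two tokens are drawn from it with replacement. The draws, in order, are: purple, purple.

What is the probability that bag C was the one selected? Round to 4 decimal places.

The likelihood of the observed sequence under each hypothesis: P(data | bag A) = (8/10)(8/10) = 0.64; P(data | bag B) = (2/4)(2/4) = 0.25; P(data | bag C) = (3/10)(3/10) = 0.09; P(data | bag D) = (8/11)(8/11) = 0.52893.
The prior-weighted likelihoods are 1/4 · 0.64 = 0.16, 1/4 · 0.25 = 0.0625, 1/4 · 0.09 = 0.0225, 1/4 · 0.52893 = 0.13223; summing to 0.37723.
So P(bag C | data) = (0.0225) / (0.37723) = 0.059645.

0.0596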